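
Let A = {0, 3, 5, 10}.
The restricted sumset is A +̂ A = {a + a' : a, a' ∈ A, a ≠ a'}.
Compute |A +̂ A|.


Restricted sumset: A +̂ A = {a + a' : a ∈ A, a' ∈ A, a ≠ a'}.
Equivalently, take A + A and drop any sum 2a that is achievable ONLY as a + a for a ∈ A (i.e. sums representable only with equal summands).
Enumerate pairs (a, a') with a < a' (symmetric, so each unordered pair gives one sum; this covers all a ≠ a'):
  0 + 3 = 3
  0 + 5 = 5
  0 + 10 = 10
  3 + 5 = 8
  3 + 10 = 13
  5 + 10 = 15
Collected distinct sums: {3, 5, 8, 10, 13, 15}
|A +̂ A| = 6
(Reference bound: |A +̂ A| ≥ 2|A| - 3 for |A| ≥ 2, with |A| = 4 giving ≥ 5.)

|A +̂ A| = 6


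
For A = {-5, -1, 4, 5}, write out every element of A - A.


A - A = {a - a' : a, a' ∈ A}.
Compute a - a' for each ordered pair (a, a'):
a = -5: -5--5=0, -5--1=-4, -5-4=-9, -5-5=-10
a = -1: -1--5=4, -1--1=0, -1-4=-5, -1-5=-6
a = 4: 4--5=9, 4--1=5, 4-4=0, 4-5=-1
a = 5: 5--5=10, 5--1=6, 5-4=1, 5-5=0
Collecting distinct values (and noting 0 appears from a-a):
A - A = {-10, -9, -6, -5, -4, -1, 0, 1, 4, 5, 6, 9, 10}
|A - A| = 13

A - A = {-10, -9, -6, -5, -4, -1, 0, 1, 4, 5, 6, 9, 10}


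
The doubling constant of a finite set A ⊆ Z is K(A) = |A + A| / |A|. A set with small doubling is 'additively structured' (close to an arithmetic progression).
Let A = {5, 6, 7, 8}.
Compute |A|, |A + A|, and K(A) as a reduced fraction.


|A| = 4.
Compute A + A by enumerating all 16 pairs.
A + A = {10, 11, 12, 13, 14, 15, 16}, so |A + A| = 7.
K = |A + A| / |A| = 7/4 (already in lowest terms) ≈ 1.7500.
Reference: AP of size 4 gives K = 7/4 ≈ 1.7500; a fully generic set of size 4 gives K ≈ 2.5000.

|A| = 4, |A + A| = 7, K = 7/4.


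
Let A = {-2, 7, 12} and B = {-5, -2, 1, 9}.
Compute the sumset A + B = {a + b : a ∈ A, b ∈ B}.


A + B = {a + b : a ∈ A, b ∈ B}.
Enumerate all |A|·|B| = 3·4 = 12 pairs (a, b) and collect distinct sums.
a = -2: -2+-5=-7, -2+-2=-4, -2+1=-1, -2+9=7
a = 7: 7+-5=2, 7+-2=5, 7+1=8, 7+9=16
a = 12: 12+-5=7, 12+-2=10, 12+1=13, 12+9=21
Collecting distinct sums: A + B = {-7, -4, -1, 2, 5, 7, 8, 10, 13, 16, 21}
|A + B| = 11

A + B = {-7, -4, -1, 2, 5, 7, 8, 10, 13, 16, 21}


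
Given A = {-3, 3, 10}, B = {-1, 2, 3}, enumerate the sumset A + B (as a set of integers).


A + B = {a + b : a ∈ A, b ∈ B}.
Enumerate all |A|·|B| = 3·3 = 9 pairs (a, b) and collect distinct sums.
a = -3: -3+-1=-4, -3+2=-1, -3+3=0
a = 3: 3+-1=2, 3+2=5, 3+3=6
a = 10: 10+-1=9, 10+2=12, 10+3=13
Collecting distinct sums: A + B = {-4, -1, 0, 2, 5, 6, 9, 12, 13}
|A + B| = 9

A + B = {-4, -1, 0, 2, 5, 6, 9, 12, 13}


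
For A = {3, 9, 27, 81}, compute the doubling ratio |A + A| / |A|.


|A| = 4.
Compute A + A by enumerating all 16 pairs.
A + A = {6, 12, 18, 30, 36, 54, 84, 90, 108, 162}, so |A + A| = 10.
K = |A + A| / |A| = 10/4 = 5/2 ≈ 2.5000.
Reference: AP of size 4 gives K = 7/4 ≈ 1.7500; a fully generic set of size 4 gives K ≈ 2.5000.

|A| = 4, |A + A| = 10, K = 10/4 = 5/2.


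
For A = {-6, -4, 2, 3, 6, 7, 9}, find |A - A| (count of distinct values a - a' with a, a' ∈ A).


A - A = {a - a' : a, a' ∈ A}; |A| = 7.
Bounds: 2|A|-1 ≤ |A - A| ≤ |A|² - |A| + 1, i.e. 13 ≤ |A - A| ≤ 43.
Note: 0 ∈ A - A always (from a - a). The set is symmetric: if d ∈ A - A then -d ∈ A - A.
Enumerate nonzero differences d = a - a' with a > a' (then include -d):
Positive differences: {1, 2, 3, 4, 5, 6, 7, 8, 9, 10, 11, 12, 13, 15}
Full difference set: {0} ∪ (positive diffs) ∪ (negative diffs).
|A - A| = 1 + 2·14 = 29 (matches direct enumeration: 29).

|A - A| = 29


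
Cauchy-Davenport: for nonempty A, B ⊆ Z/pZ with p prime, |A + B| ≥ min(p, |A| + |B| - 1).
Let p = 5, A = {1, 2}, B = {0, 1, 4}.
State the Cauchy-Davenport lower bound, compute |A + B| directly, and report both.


Cauchy-Davenport: |A + B| ≥ min(p, |A| + |B| - 1) for A, B nonempty in Z/pZ.
|A| = 2, |B| = 3, p = 5.
CD lower bound = min(5, 2 + 3 - 1) = min(5, 4) = 4.
Compute A + B mod 5 directly:
a = 1: 1+0=1, 1+1=2, 1+4=0
a = 2: 2+0=2, 2+1=3, 2+4=1
A + B = {0, 1, 2, 3}, so |A + B| = 4.
Verify: 4 ≥ 4? Yes ✓.

CD lower bound = 4, actual |A + B| = 4.


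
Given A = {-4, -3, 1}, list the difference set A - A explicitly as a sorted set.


A - A = {a - a' : a, a' ∈ A}.
Compute a - a' for each ordered pair (a, a'):
a = -4: -4--4=0, -4--3=-1, -4-1=-5
a = -3: -3--4=1, -3--3=0, -3-1=-4
a = 1: 1--4=5, 1--3=4, 1-1=0
Collecting distinct values (and noting 0 appears from a-a):
A - A = {-5, -4, -1, 0, 1, 4, 5}
|A - A| = 7

A - A = {-5, -4, -1, 0, 1, 4, 5}


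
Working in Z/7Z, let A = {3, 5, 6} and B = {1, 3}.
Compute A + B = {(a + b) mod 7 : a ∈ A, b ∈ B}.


Work in Z/7Z: reduce every sum a + b modulo 7.
Enumerate all 6 pairs:
a = 3: 3+1=4, 3+3=6
a = 5: 5+1=6, 5+3=1
a = 6: 6+1=0, 6+3=2
Distinct residues collected: {0, 1, 2, 4, 6}
|A + B| = 5 (out of 7 total residues).

A + B = {0, 1, 2, 4, 6}


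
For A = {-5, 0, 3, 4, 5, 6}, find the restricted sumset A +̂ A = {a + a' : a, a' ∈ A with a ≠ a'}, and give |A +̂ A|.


Restricted sumset: A +̂ A = {a + a' : a ∈ A, a' ∈ A, a ≠ a'}.
Equivalently, take A + A and drop any sum 2a that is achievable ONLY as a + a for a ∈ A (i.e. sums representable only with equal summands).
Enumerate pairs (a, a') with a < a' (symmetric, so each unordered pair gives one sum; this covers all a ≠ a'):
  -5 + 0 = -5
  -5 + 3 = -2
  -5 + 4 = -1
  -5 + 5 = 0
  -5 + 6 = 1
  0 + 3 = 3
  0 + 4 = 4
  0 + 5 = 5
  0 + 6 = 6
  3 + 4 = 7
  3 + 5 = 8
  3 + 6 = 9
  4 + 5 = 9
  4 + 6 = 10
  5 + 6 = 11
Collected distinct sums: {-5, -2, -1, 0, 1, 3, 4, 5, 6, 7, 8, 9, 10, 11}
|A +̂ A| = 14
(Reference bound: |A +̂ A| ≥ 2|A| - 3 for |A| ≥ 2, with |A| = 6 giving ≥ 9.)

|A +̂ A| = 14


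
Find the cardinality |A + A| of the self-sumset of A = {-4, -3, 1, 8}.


A + A = {a + a' : a, a' ∈ A}; |A| = 4.
General bounds: 2|A| - 1 ≤ |A + A| ≤ |A|(|A|+1)/2, i.e. 7 ≤ |A + A| ≤ 10.
Lower bound 2|A|-1 is attained iff A is an arithmetic progression.
Enumerate sums a + a' for a ≤ a' (symmetric, so this suffices):
a = -4: -4+-4=-8, -4+-3=-7, -4+1=-3, -4+8=4
a = -3: -3+-3=-6, -3+1=-2, -3+8=5
a = 1: 1+1=2, 1+8=9
a = 8: 8+8=16
Distinct sums: {-8, -7, -6, -3, -2, 2, 4, 5, 9, 16}
|A + A| = 10

|A + A| = 10


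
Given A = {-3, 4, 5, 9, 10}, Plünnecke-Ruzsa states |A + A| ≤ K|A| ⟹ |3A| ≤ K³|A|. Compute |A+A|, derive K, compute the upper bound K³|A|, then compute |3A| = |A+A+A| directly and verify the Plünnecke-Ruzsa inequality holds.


|A| = 5.
Step 1: Compute A + A by enumerating all 25 pairs.
A + A = {-6, 1, 2, 6, 7, 8, 9, 10, 13, 14, 15, 18, 19, 20}, so |A + A| = 14.
Step 2: Doubling constant K = |A + A|/|A| = 14/5 = 14/5 ≈ 2.8000.
Step 3: Plünnecke-Ruzsa gives |3A| ≤ K³·|A| = (2.8000)³ · 5 ≈ 109.7600.
Step 4: Compute 3A = A + A + A directly by enumerating all triples (a,b,c) ∈ A³; |3A| = 27.
Step 5: Check 27 ≤ 109.7600? Yes ✓.

K = 14/5, Plünnecke-Ruzsa bound K³|A| ≈ 109.7600, |3A| = 27, inequality holds.


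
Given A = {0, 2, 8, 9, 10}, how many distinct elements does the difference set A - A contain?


A - A = {a - a' : a, a' ∈ A}; |A| = 5.
Bounds: 2|A|-1 ≤ |A - A| ≤ |A|² - |A| + 1, i.e. 9 ≤ |A - A| ≤ 21.
Note: 0 ∈ A - A always (from a - a). The set is symmetric: if d ∈ A - A then -d ∈ A - A.
Enumerate nonzero differences d = a - a' with a > a' (then include -d):
Positive differences: {1, 2, 6, 7, 8, 9, 10}
Full difference set: {0} ∪ (positive diffs) ∪ (negative diffs).
|A - A| = 1 + 2·7 = 15 (matches direct enumeration: 15).

|A - A| = 15


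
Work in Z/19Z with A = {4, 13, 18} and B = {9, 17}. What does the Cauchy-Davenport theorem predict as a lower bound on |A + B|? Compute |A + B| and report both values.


Cauchy-Davenport: |A + B| ≥ min(p, |A| + |B| - 1) for A, B nonempty in Z/pZ.
|A| = 3, |B| = 2, p = 19.
CD lower bound = min(19, 3 + 2 - 1) = min(19, 4) = 4.
Compute A + B mod 19 directly:
a = 4: 4+9=13, 4+17=2
a = 13: 13+9=3, 13+17=11
a = 18: 18+9=8, 18+17=16
A + B = {2, 3, 8, 11, 13, 16}, so |A + B| = 6.
Verify: 6 ≥ 4? Yes ✓.

CD lower bound = 4, actual |A + B| = 6.


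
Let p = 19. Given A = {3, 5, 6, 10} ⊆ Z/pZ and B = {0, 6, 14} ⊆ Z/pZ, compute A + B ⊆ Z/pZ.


Work in Z/19Z: reduce every sum a + b modulo 19.
Enumerate all 12 pairs:
a = 3: 3+0=3, 3+6=9, 3+14=17
a = 5: 5+0=5, 5+6=11, 5+14=0
a = 6: 6+0=6, 6+6=12, 6+14=1
a = 10: 10+0=10, 10+6=16, 10+14=5
Distinct residues collected: {0, 1, 3, 5, 6, 9, 10, 11, 12, 16, 17}
|A + B| = 11 (out of 19 total residues).

A + B = {0, 1, 3, 5, 6, 9, 10, 11, 12, 16, 17}


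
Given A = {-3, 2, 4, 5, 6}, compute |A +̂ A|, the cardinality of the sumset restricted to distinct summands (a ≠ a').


Restricted sumset: A +̂ A = {a + a' : a ∈ A, a' ∈ A, a ≠ a'}.
Equivalently, take A + A and drop any sum 2a that is achievable ONLY as a + a for a ∈ A (i.e. sums representable only with equal summands).
Enumerate pairs (a, a') with a < a' (symmetric, so each unordered pair gives one sum; this covers all a ≠ a'):
  -3 + 2 = -1
  -3 + 4 = 1
  -3 + 5 = 2
  -3 + 6 = 3
  2 + 4 = 6
  2 + 5 = 7
  2 + 6 = 8
  4 + 5 = 9
  4 + 6 = 10
  5 + 6 = 11
Collected distinct sums: {-1, 1, 2, 3, 6, 7, 8, 9, 10, 11}
|A +̂ A| = 10
(Reference bound: |A +̂ A| ≥ 2|A| - 3 for |A| ≥ 2, with |A| = 5 giving ≥ 7.)

|A +̂ A| = 10


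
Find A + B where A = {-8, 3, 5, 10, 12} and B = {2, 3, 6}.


A + B = {a + b : a ∈ A, b ∈ B}.
Enumerate all |A|·|B| = 5·3 = 15 pairs (a, b) and collect distinct sums.
a = -8: -8+2=-6, -8+3=-5, -8+6=-2
a = 3: 3+2=5, 3+3=6, 3+6=9
a = 5: 5+2=7, 5+3=8, 5+6=11
a = 10: 10+2=12, 10+3=13, 10+6=16
a = 12: 12+2=14, 12+3=15, 12+6=18
Collecting distinct sums: A + B = {-6, -5, -2, 5, 6, 7, 8, 9, 11, 12, 13, 14, 15, 16, 18}
|A + B| = 15

A + B = {-6, -5, -2, 5, 6, 7, 8, 9, 11, 12, 13, 14, 15, 16, 18}


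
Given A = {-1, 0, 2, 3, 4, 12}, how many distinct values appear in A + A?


A + A = {a + a' : a, a' ∈ A}; |A| = 6.
General bounds: 2|A| - 1 ≤ |A + A| ≤ |A|(|A|+1)/2, i.e. 11 ≤ |A + A| ≤ 21.
Lower bound 2|A|-1 is attained iff A is an arithmetic progression.
Enumerate sums a + a' for a ≤ a' (symmetric, so this suffices):
a = -1: -1+-1=-2, -1+0=-1, -1+2=1, -1+3=2, -1+4=3, -1+12=11
a = 0: 0+0=0, 0+2=2, 0+3=3, 0+4=4, 0+12=12
a = 2: 2+2=4, 2+3=5, 2+4=6, 2+12=14
a = 3: 3+3=6, 3+4=7, 3+12=15
a = 4: 4+4=8, 4+12=16
a = 12: 12+12=24
Distinct sums: {-2, -1, 0, 1, 2, 3, 4, 5, 6, 7, 8, 11, 12, 14, 15, 16, 24}
|A + A| = 17

|A + A| = 17


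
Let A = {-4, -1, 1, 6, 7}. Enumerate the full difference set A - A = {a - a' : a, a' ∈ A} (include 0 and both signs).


A - A = {a - a' : a, a' ∈ A}.
Compute a - a' for each ordered pair (a, a'):
a = -4: -4--4=0, -4--1=-3, -4-1=-5, -4-6=-10, -4-7=-11
a = -1: -1--4=3, -1--1=0, -1-1=-2, -1-6=-7, -1-7=-8
a = 1: 1--4=5, 1--1=2, 1-1=0, 1-6=-5, 1-7=-6
a = 6: 6--4=10, 6--1=7, 6-1=5, 6-6=0, 6-7=-1
a = 7: 7--4=11, 7--1=8, 7-1=6, 7-6=1, 7-7=0
Collecting distinct values (and noting 0 appears from a-a):
A - A = {-11, -10, -8, -7, -6, -5, -3, -2, -1, 0, 1, 2, 3, 5, 6, 7, 8, 10, 11}
|A - A| = 19

A - A = {-11, -10, -8, -7, -6, -5, -3, -2, -1, 0, 1, 2, 3, 5, 6, 7, 8, 10, 11}


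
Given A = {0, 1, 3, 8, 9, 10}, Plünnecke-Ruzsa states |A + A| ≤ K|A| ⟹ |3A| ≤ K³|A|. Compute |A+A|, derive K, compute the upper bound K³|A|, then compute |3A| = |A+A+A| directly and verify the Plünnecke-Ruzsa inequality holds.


|A| = 6.
Step 1: Compute A + A by enumerating all 36 pairs.
A + A = {0, 1, 2, 3, 4, 6, 8, 9, 10, 11, 12, 13, 16, 17, 18, 19, 20}, so |A + A| = 17.
Step 2: Doubling constant K = |A + A|/|A| = 17/6 = 17/6 ≈ 2.8333.
Step 3: Plünnecke-Ruzsa gives |3A| ≤ K³·|A| = (2.8333)³ · 6 ≈ 136.4722.
Step 4: Compute 3A = A + A + A directly by enumerating all triples (a,b,c) ∈ A³; |3A| = 31.
Step 5: Check 31 ≤ 136.4722? Yes ✓.

K = 17/6, Plünnecke-Ruzsa bound K³|A| ≈ 136.4722, |3A| = 31, inequality holds.


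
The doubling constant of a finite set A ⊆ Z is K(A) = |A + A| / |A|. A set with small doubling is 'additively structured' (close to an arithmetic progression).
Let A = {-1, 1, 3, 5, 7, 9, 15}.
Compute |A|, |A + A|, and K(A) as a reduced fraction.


|A| = 7.
Compute A + A by enumerating all 49 pairs.
A + A = {-2, 0, 2, 4, 6, 8, 10, 12, 14, 16, 18, 20, 22, 24, 30}, so |A + A| = 15.
K = |A + A| / |A| = 15/7 (already in lowest terms) ≈ 2.1429.
Reference: AP of size 7 gives K = 13/7 ≈ 1.8571; a fully generic set of size 7 gives K ≈ 4.0000.

|A| = 7, |A + A| = 15, K = 15/7.


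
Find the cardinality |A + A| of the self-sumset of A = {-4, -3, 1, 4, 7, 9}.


A + A = {a + a' : a, a' ∈ A}; |A| = 6.
General bounds: 2|A| - 1 ≤ |A + A| ≤ |A|(|A|+1)/2, i.e. 11 ≤ |A + A| ≤ 21.
Lower bound 2|A|-1 is attained iff A is an arithmetic progression.
Enumerate sums a + a' for a ≤ a' (symmetric, so this suffices):
a = -4: -4+-4=-8, -4+-3=-7, -4+1=-3, -4+4=0, -4+7=3, -4+9=5
a = -3: -3+-3=-6, -3+1=-2, -3+4=1, -3+7=4, -3+9=6
a = 1: 1+1=2, 1+4=5, 1+7=8, 1+9=10
a = 4: 4+4=8, 4+7=11, 4+9=13
a = 7: 7+7=14, 7+9=16
a = 9: 9+9=18
Distinct sums: {-8, -7, -6, -3, -2, 0, 1, 2, 3, 4, 5, 6, 8, 10, 11, 13, 14, 16, 18}
|A + A| = 19

|A + A| = 19


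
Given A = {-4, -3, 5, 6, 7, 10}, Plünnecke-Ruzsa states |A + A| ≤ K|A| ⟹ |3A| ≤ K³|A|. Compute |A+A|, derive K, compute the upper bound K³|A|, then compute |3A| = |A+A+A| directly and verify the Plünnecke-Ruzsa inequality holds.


|A| = 6.
Step 1: Compute A + A by enumerating all 36 pairs.
A + A = {-8, -7, -6, 1, 2, 3, 4, 6, 7, 10, 11, 12, 13, 14, 15, 16, 17, 20}, so |A + A| = 18.
Step 2: Doubling constant K = |A + A|/|A| = 18/6 = 18/6 ≈ 3.0000.
Step 3: Plünnecke-Ruzsa gives |3A| ≤ K³·|A| = (3.0000)³ · 6 ≈ 162.0000.
Step 4: Compute 3A = A + A + A directly by enumerating all triples (a,b,c) ∈ A³; |3A| = 35.
Step 5: Check 35 ≤ 162.0000? Yes ✓.

K = 18/6, Plünnecke-Ruzsa bound K³|A| ≈ 162.0000, |3A| = 35, inequality holds.


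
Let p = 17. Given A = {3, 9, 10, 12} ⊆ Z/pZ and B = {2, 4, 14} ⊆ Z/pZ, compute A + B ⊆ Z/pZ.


Work in Z/17Z: reduce every sum a + b modulo 17.
Enumerate all 12 pairs:
a = 3: 3+2=5, 3+4=7, 3+14=0
a = 9: 9+2=11, 9+4=13, 9+14=6
a = 10: 10+2=12, 10+4=14, 10+14=7
a = 12: 12+2=14, 12+4=16, 12+14=9
Distinct residues collected: {0, 5, 6, 7, 9, 11, 12, 13, 14, 16}
|A + B| = 10 (out of 17 total residues).

A + B = {0, 5, 6, 7, 9, 11, 12, 13, 14, 16}


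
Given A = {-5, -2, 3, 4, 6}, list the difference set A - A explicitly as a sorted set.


A - A = {a - a' : a, a' ∈ A}.
Compute a - a' for each ordered pair (a, a'):
a = -5: -5--5=0, -5--2=-3, -5-3=-8, -5-4=-9, -5-6=-11
a = -2: -2--5=3, -2--2=0, -2-3=-5, -2-4=-6, -2-6=-8
a = 3: 3--5=8, 3--2=5, 3-3=0, 3-4=-1, 3-6=-3
a = 4: 4--5=9, 4--2=6, 4-3=1, 4-4=0, 4-6=-2
a = 6: 6--5=11, 6--2=8, 6-3=3, 6-4=2, 6-6=0
Collecting distinct values (and noting 0 appears from a-a):
A - A = {-11, -9, -8, -6, -5, -3, -2, -1, 0, 1, 2, 3, 5, 6, 8, 9, 11}
|A - A| = 17

A - A = {-11, -9, -8, -6, -5, -3, -2, -1, 0, 1, 2, 3, 5, 6, 8, 9, 11}


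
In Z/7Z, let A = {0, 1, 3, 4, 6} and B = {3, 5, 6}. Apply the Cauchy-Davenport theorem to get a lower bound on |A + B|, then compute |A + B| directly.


Cauchy-Davenport: |A + B| ≥ min(p, |A| + |B| - 1) for A, B nonempty in Z/pZ.
|A| = 5, |B| = 3, p = 7.
CD lower bound = min(7, 5 + 3 - 1) = min(7, 7) = 7.
Compute A + B mod 7 directly:
a = 0: 0+3=3, 0+5=5, 0+6=6
a = 1: 1+3=4, 1+5=6, 1+6=0
a = 3: 3+3=6, 3+5=1, 3+6=2
a = 4: 4+3=0, 4+5=2, 4+6=3
a = 6: 6+3=2, 6+5=4, 6+6=5
A + B = {0, 1, 2, 3, 4, 5, 6}, so |A + B| = 7.
Verify: 7 ≥ 7? Yes ✓.

CD lower bound = 7, actual |A + B| = 7.


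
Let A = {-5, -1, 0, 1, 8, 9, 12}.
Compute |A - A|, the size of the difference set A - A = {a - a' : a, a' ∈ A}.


A - A = {a - a' : a, a' ∈ A}; |A| = 7.
Bounds: 2|A|-1 ≤ |A - A| ≤ |A|² - |A| + 1, i.e. 13 ≤ |A - A| ≤ 43.
Note: 0 ∈ A - A always (from a - a). The set is symmetric: if d ∈ A - A then -d ∈ A - A.
Enumerate nonzero differences d = a - a' with a > a' (then include -d):
Positive differences: {1, 2, 3, 4, 5, 6, 7, 8, 9, 10, 11, 12, 13, 14, 17}
Full difference set: {0} ∪ (positive diffs) ∪ (negative diffs).
|A - A| = 1 + 2·15 = 31 (matches direct enumeration: 31).

|A - A| = 31


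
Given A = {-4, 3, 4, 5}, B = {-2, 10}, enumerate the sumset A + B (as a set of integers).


A + B = {a + b : a ∈ A, b ∈ B}.
Enumerate all |A|·|B| = 4·2 = 8 pairs (a, b) and collect distinct sums.
a = -4: -4+-2=-6, -4+10=6
a = 3: 3+-2=1, 3+10=13
a = 4: 4+-2=2, 4+10=14
a = 5: 5+-2=3, 5+10=15
Collecting distinct sums: A + B = {-6, 1, 2, 3, 6, 13, 14, 15}
|A + B| = 8

A + B = {-6, 1, 2, 3, 6, 13, 14, 15}


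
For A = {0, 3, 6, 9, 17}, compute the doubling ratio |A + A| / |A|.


|A| = 5.
Compute A + A by enumerating all 25 pairs.
A + A = {0, 3, 6, 9, 12, 15, 17, 18, 20, 23, 26, 34}, so |A + A| = 12.
K = |A + A| / |A| = 12/5 (already in lowest terms) ≈ 2.4000.
Reference: AP of size 5 gives K = 9/5 ≈ 1.8000; a fully generic set of size 5 gives K ≈ 3.0000.

|A| = 5, |A + A| = 12, K = 12/5.


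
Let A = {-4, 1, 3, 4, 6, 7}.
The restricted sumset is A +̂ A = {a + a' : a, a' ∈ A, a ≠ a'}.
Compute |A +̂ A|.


Restricted sumset: A +̂ A = {a + a' : a ∈ A, a' ∈ A, a ≠ a'}.
Equivalently, take A + A and drop any sum 2a that is achievable ONLY as a + a for a ∈ A (i.e. sums representable only with equal summands).
Enumerate pairs (a, a') with a < a' (symmetric, so each unordered pair gives one sum; this covers all a ≠ a'):
  -4 + 1 = -3
  -4 + 3 = -1
  -4 + 4 = 0
  -4 + 6 = 2
  -4 + 7 = 3
  1 + 3 = 4
  1 + 4 = 5
  1 + 6 = 7
  1 + 7 = 8
  3 + 4 = 7
  3 + 6 = 9
  3 + 7 = 10
  4 + 6 = 10
  4 + 7 = 11
  6 + 7 = 13
Collected distinct sums: {-3, -1, 0, 2, 3, 4, 5, 7, 8, 9, 10, 11, 13}
|A +̂ A| = 13
(Reference bound: |A +̂ A| ≥ 2|A| - 3 for |A| ≥ 2, with |A| = 6 giving ≥ 9.)

|A +̂ A| = 13


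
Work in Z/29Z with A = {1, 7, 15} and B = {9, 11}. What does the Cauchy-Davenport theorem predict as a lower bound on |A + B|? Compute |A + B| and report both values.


Cauchy-Davenport: |A + B| ≥ min(p, |A| + |B| - 1) for A, B nonempty in Z/pZ.
|A| = 3, |B| = 2, p = 29.
CD lower bound = min(29, 3 + 2 - 1) = min(29, 4) = 4.
Compute A + B mod 29 directly:
a = 1: 1+9=10, 1+11=12
a = 7: 7+9=16, 7+11=18
a = 15: 15+9=24, 15+11=26
A + B = {10, 12, 16, 18, 24, 26}, so |A + B| = 6.
Verify: 6 ≥ 4? Yes ✓.

CD lower bound = 4, actual |A + B| = 6.


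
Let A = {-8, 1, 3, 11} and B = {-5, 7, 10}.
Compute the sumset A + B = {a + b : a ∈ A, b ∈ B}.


A + B = {a + b : a ∈ A, b ∈ B}.
Enumerate all |A|·|B| = 4·3 = 12 pairs (a, b) and collect distinct sums.
a = -8: -8+-5=-13, -8+7=-1, -8+10=2
a = 1: 1+-5=-4, 1+7=8, 1+10=11
a = 3: 3+-5=-2, 3+7=10, 3+10=13
a = 11: 11+-5=6, 11+7=18, 11+10=21
Collecting distinct sums: A + B = {-13, -4, -2, -1, 2, 6, 8, 10, 11, 13, 18, 21}
|A + B| = 12

A + B = {-13, -4, -2, -1, 2, 6, 8, 10, 11, 13, 18, 21}


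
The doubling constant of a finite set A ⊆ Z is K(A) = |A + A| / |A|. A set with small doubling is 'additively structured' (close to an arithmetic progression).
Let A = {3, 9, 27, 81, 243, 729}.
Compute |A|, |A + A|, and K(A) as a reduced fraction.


|A| = 6.
Compute A + A by enumerating all 36 pairs.
A + A = {6, 12, 18, 30, 36, 54, 84, 90, 108, 162, 246, 252, 270, 324, 486, 732, 738, 756, 810, 972, 1458}, so |A + A| = 21.
K = |A + A| / |A| = 21/6 = 7/2 ≈ 3.5000.
Reference: AP of size 6 gives K = 11/6 ≈ 1.8333; a fully generic set of size 6 gives K ≈ 3.5000.

|A| = 6, |A + A| = 21, K = 21/6 = 7/2.


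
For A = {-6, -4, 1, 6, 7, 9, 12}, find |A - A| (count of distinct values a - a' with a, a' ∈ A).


A - A = {a - a' : a, a' ∈ A}; |A| = 7.
Bounds: 2|A|-1 ≤ |A - A| ≤ |A|² - |A| + 1, i.e. 13 ≤ |A - A| ≤ 43.
Note: 0 ∈ A - A always (from a - a). The set is symmetric: if d ∈ A - A then -d ∈ A - A.
Enumerate nonzero differences d = a - a' with a > a' (then include -d):
Positive differences: {1, 2, 3, 5, 6, 7, 8, 10, 11, 12, 13, 15, 16, 18}
Full difference set: {0} ∪ (positive diffs) ∪ (negative diffs).
|A - A| = 1 + 2·14 = 29 (matches direct enumeration: 29).

|A - A| = 29


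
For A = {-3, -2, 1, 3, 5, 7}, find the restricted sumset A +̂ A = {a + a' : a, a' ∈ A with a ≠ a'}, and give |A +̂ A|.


Restricted sumset: A +̂ A = {a + a' : a ∈ A, a' ∈ A, a ≠ a'}.
Equivalently, take A + A and drop any sum 2a that is achievable ONLY as a + a for a ∈ A (i.e. sums representable only with equal summands).
Enumerate pairs (a, a') with a < a' (symmetric, so each unordered pair gives one sum; this covers all a ≠ a'):
  -3 + -2 = -5
  -3 + 1 = -2
  -3 + 3 = 0
  -3 + 5 = 2
  -3 + 7 = 4
  -2 + 1 = -1
  -2 + 3 = 1
  -2 + 5 = 3
  -2 + 7 = 5
  1 + 3 = 4
  1 + 5 = 6
  1 + 7 = 8
  3 + 5 = 8
  3 + 7 = 10
  5 + 7 = 12
Collected distinct sums: {-5, -2, -1, 0, 1, 2, 3, 4, 5, 6, 8, 10, 12}
|A +̂ A| = 13
(Reference bound: |A +̂ A| ≥ 2|A| - 3 for |A| ≥ 2, with |A| = 6 giving ≥ 9.)

|A +̂ A| = 13


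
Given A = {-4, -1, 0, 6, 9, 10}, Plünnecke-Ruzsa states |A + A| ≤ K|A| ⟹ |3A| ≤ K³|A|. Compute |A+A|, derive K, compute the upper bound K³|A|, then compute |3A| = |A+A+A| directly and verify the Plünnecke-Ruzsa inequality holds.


|A| = 6.
Step 1: Compute A + A by enumerating all 36 pairs.
A + A = {-8, -5, -4, -2, -1, 0, 2, 5, 6, 8, 9, 10, 12, 15, 16, 18, 19, 20}, so |A + A| = 18.
Step 2: Doubling constant K = |A + A|/|A| = 18/6 = 18/6 ≈ 3.0000.
Step 3: Plünnecke-Ruzsa gives |3A| ≤ K³·|A| = (3.0000)³ · 6 ≈ 162.0000.
Step 4: Compute 3A = A + A + A directly by enumerating all triples (a,b,c) ∈ A³; |3A| = 37.
Step 5: Check 37 ≤ 162.0000? Yes ✓.

K = 18/6, Plünnecke-Ruzsa bound K³|A| ≈ 162.0000, |3A| = 37, inequality holds.


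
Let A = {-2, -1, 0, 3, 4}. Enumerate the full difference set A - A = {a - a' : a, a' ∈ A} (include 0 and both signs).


A - A = {a - a' : a, a' ∈ A}.
Compute a - a' for each ordered pair (a, a'):
a = -2: -2--2=0, -2--1=-1, -2-0=-2, -2-3=-5, -2-4=-6
a = -1: -1--2=1, -1--1=0, -1-0=-1, -1-3=-4, -1-4=-5
a = 0: 0--2=2, 0--1=1, 0-0=0, 0-3=-3, 0-4=-4
a = 3: 3--2=5, 3--1=4, 3-0=3, 3-3=0, 3-4=-1
a = 4: 4--2=6, 4--1=5, 4-0=4, 4-3=1, 4-4=0
Collecting distinct values (and noting 0 appears from a-a):
A - A = {-6, -5, -4, -3, -2, -1, 0, 1, 2, 3, 4, 5, 6}
|A - A| = 13

A - A = {-6, -5, -4, -3, -2, -1, 0, 1, 2, 3, 4, 5, 6}


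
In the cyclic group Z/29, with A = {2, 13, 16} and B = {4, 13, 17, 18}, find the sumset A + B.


Work in Z/29Z: reduce every sum a + b modulo 29.
Enumerate all 12 pairs:
a = 2: 2+4=6, 2+13=15, 2+17=19, 2+18=20
a = 13: 13+4=17, 13+13=26, 13+17=1, 13+18=2
a = 16: 16+4=20, 16+13=0, 16+17=4, 16+18=5
Distinct residues collected: {0, 1, 2, 4, 5, 6, 15, 17, 19, 20, 26}
|A + B| = 11 (out of 29 total residues).

A + B = {0, 1, 2, 4, 5, 6, 15, 17, 19, 20, 26}


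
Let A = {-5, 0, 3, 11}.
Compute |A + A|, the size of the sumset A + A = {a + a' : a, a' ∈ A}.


A + A = {a + a' : a, a' ∈ A}; |A| = 4.
General bounds: 2|A| - 1 ≤ |A + A| ≤ |A|(|A|+1)/2, i.e. 7 ≤ |A + A| ≤ 10.
Lower bound 2|A|-1 is attained iff A is an arithmetic progression.
Enumerate sums a + a' for a ≤ a' (symmetric, so this suffices):
a = -5: -5+-5=-10, -5+0=-5, -5+3=-2, -5+11=6
a = 0: 0+0=0, 0+3=3, 0+11=11
a = 3: 3+3=6, 3+11=14
a = 11: 11+11=22
Distinct sums: {-10, -5, -2, 0, 3, 6, 11, 14, 22}
|A + A| = 9

|A + A| = 9


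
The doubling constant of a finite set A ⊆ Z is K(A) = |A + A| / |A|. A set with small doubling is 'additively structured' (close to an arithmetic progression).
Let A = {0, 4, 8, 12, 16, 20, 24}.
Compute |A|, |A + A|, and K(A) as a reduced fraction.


|A| = 7.
Compute A + A by enumerating all 49 pairs.
A + A = {0, 4, 8, 12, 16, 20, 24, 28, 32, 36, 40, 44, 48}, so |A + A| = 13.
K = |A + A| / |A| = 13/7 (already in lowest terms) ≈ 1.8571.
Reference: AP of size 7 gives K = 13/7 ≈ 1.8571; a fully generic set of size 7 gives K ≈ 4.0000.

|A| = 7, |A + A| = 13, K = 13/7.


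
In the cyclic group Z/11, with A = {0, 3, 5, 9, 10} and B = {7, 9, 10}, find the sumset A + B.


Work in Z/11Z: reduce every sum a + b modulo 11.
Enumerate all 15 pairs:
a = 0: 0+7=7, 0+9=9, 0+10=10
a = 3: 3+7=10, 3+9=1, 3+10=2
a = 5: 5+7=1, 5+9=3, 5+10=4
a = 9: 9+7=5, 9+9=7, 9+10=8
a = 10: 10+7=6, 10+9=8, 10+10=9
Distinct residues collected: {1, 2, 3, 4, 5, 6, 7, 8, 9, 10}
|A + B| = 10 (out of 11 total residues).

A + B = {1, 2, 3, 4, 5, 6, 7, 8, 9, 10}


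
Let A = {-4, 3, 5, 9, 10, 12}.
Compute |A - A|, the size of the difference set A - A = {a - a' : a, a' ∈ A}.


A - A = {a - a' : a, a' ∈ A}; |A| = 6.
Bounds: 2|A|-1 ≤ |A - A| ≤ |A|² - |A| + 1, i.e. 11 ≤ |A - A| ≤ 31.
Note: 0 ∈ A - A always (from a - a). The set is symmetric: if d ∈ A - A then -d ∈ A - A.
Enumerate nonzero differences d = a - a' with a > a' (then include -d):
Positive differences: {1, 2, 3, 4, 5, 6, 7, 9, 13, 14, 16}
Full difference set: {0} ∪ (positive diffs) ∪ (negative diffs).
|A - A| = 1 + 2·11 = 23 (matches direct enumeration: 23).

|A - A| = 23


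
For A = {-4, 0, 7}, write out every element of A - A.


A - A = {a - a' : a, a' ∈ A}.
Compute a - a' for each ordered pair (a, a'):
a = -4: -4--4=0, -4-0=-4, -4-7=-11
a = 0: 0--4=4, 0-0=0, 0-7=-7
a = 7: 7--4=11, 7-0=7, 7-7=0
Collecting distinct values (and noting 0 appears from a-a):
A - A = {-11, -7, -4, 0, 4, 7, 11}
|A - A| = 7

A - A = {-11, -7, -4, 0, 4, 7, 11}


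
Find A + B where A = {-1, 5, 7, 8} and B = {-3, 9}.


A + B = {a + b : a ∈ A, b ∈ B}.
Enumerate all |A|·|B| = 4·2 = 8 pairs (a, b) and collect distinct sums.
a = -1: -1+-3=-4, -1+9=8
a = 5: 5+-3=2, 5+9=14
a = 7: 7+-3=4, 7+9=16
a = 8: 8+-3=5, 8+9=17
Collecting distinct sums: A + B = {-4, 2, 4, 5, 8, 14, 16, 17}
|A + B| = 8

A + B = {-4, 2, 4, 5, 8, 14, 16, 17}


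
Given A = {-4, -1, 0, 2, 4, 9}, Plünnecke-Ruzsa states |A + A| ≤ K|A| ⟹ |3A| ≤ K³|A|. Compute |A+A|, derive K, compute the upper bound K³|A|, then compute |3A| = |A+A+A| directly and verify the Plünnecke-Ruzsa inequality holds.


|A| = 6.
Step 1: Compute A + A by enumerating all 36 pairs.
A + A = {-8, -5, -4, -2, -1, 0, 1, 2, 3, 4, 5, 6, 8, 9, 11, 13, 18}, so |A + A| = 17.
Step 2: Doubling constant K = |A + A|/|A| = 17/6 = 17/6 ≈ 2.8333.
Step 3: Plünnecke-Ruzsa gives |3A| ≤ K³·|A| = (2.8333)³ · 6 ≈ 136.4722.
Step 4: Compute 3A = A + A + A directly by enumerating all triples (a,b,c) ∈ A³; |3A| = 30.
Step 5: Check 30 ≤ 136.4722? Yes ✓.

K = 17/6, Plünnecke-Ruzsa bound K³|A| ≈ 136.4722, |3A| = 30, inequality holds.


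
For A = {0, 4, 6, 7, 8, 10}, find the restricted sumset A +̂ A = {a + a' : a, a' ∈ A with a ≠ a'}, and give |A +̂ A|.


Restricted sumset: A +̂ A = {a + a' : a ∈ A, a' ∈ A, a ≠ a'}.
Equivalently, take A + A and drop any sum 2a that is achievable ONLY as a + a for a ∈ A (i.e. sums representable only with equal summands).
Enumerate pairs (a, a') with a < a' (symmetric, so each unordered pair gives one sum; this covers all a ≠ a'):
  0 + 4 = 4
  0 + 6 = 6
  0 + 7 = 7
  0 + 8 = 8
  0 + 10 = 10
  4 + 6 = 10
  4 + 7 = 11
  4 + 8 = 12
  4 + 10 = 14
  6 + 7 = 13
  6 + 8 = 14
  6 + 10 = 16
  7 + 8 = 15
  7 + 10 = 17
  8 + 10 = 18
Collected distinct sums: {4, 6, 7, 8, 10, 11, 12, 13, 14, 15, 16, 17, 18}
|A +̂ A| = 13
(Reference bound: |A +̂ A| ≥ 2|A| - 3 for |A| ≥ 2, with |A| = 6 giving ≥ 9.)

|A +̂ A| = 13


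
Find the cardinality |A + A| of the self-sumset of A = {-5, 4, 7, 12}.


A + A = {a + a' : a, a' ∈ A}; |A| = 4.
General bounds: 2|A| - 1 ≤ |A + A| ≤ |A|(|A|+1)/2, i.e. 7 ≤ |A + A| ≤ 10.
Lower bound 2|A|-1 is attained iff A is an arithmetic progression.
Enumerate sums a + a' for a ≤ a' (symmetric, so this suffices):
a = -5: -5+-5=-10, -5+4=-1, -5+7=2, -5+12=7
a = 4: 4+4=8, 4+7=11, 4+12=16
a = 7: 7+7=14, 7+12=19
a = 12: 12+12=24
Distinct sums: {-10, -1, 2, 7, 8, 11, 14, 16, 19, 24}
|A + A| = 10

|A + A| = 10


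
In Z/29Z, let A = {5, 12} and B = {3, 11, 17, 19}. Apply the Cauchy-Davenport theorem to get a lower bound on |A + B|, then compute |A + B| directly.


Cauchy-Davenport: |A + B| ≥ min(p, |A| + |B| - 1) for A, B nonempty in Z/pZ.
|A| = 2, |B| = 4, p = 29.
CD lower bound = min(29, 2 + 4 - 1) = min(29, 5) = 5.
Compute A + B mod 29 directly:
a = 5: 5+3=8, 5+11=16, 5+17=22, 5+19=24
a = 12: 12+3=15, 12+11=23, 12+17=0, 12+19=2
A + B = {0, 2, 8, 15, 16, 22, 23, 24}, so |A + B| = 8.
Verify: 8 ≥ 5? Yes ✓.

CD lower bound = 5, actual |A + B| = 8.


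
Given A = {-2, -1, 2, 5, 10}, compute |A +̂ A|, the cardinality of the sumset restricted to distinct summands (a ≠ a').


Restricted sumset: A +̂ A = {a + a' : a ∈ A, a' ∈ A, a ≠ a'}.
Equivalently, take A + A and drop any sum 2a that is achievable ONLY as a + a for a ∈ A (i.e. sums representable only with equal summands).
Enumerate pairs (a, a') with a < a' (symmetric, so each unordered pair gives one sum; this covers all a ≠ a'):
  -2 + -1 = -3
  -2 + 2 = 0
  -2 + 5 = 3
  -2 + 10 = 8
  -1 + 2 = 1
  -1 + 5 = 4
  -1 + 10 = 9
  2 + 5 = 7
  2 + 10 = 12
  5 + 10 = 15
Collected distinct sums: {-3, 0, 1, 3, 4, 7, 8, 9, 12, 15}
|A +̂ A| = 10
(Reference bound: |A +̂ A| ≥ 2|A| - 3 for |A| ≥ 2, with |A| = 5 giving ≥ 7.)

|A +̂ A| = 10


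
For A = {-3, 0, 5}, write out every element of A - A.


A - A = {a - a' : a, a' ∈ A}.
Compute a - a' for each ordered pair (a, a'):
a = -3: -3--3=0, -3-0=-3, -3-5=-8
a = 0: 0--3=3, 0-0=0, 0-5=-5
a = 5: 5--3=8, 5-0=5, 5-5=0
Collecting distinct values (and noting 0 appears from a-a):
A - A = {-8, -5, -3, 0, 3, 5, 8}
|A - A| = 7

A - A = {-8, -5, -3, 0, 3, 5, 8}


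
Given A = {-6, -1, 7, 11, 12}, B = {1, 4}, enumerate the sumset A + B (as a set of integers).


A + B = {a + b : a ∈ A, b ∈ B}.
Enumerate all |A|·|B| = 5·2 = 10 pairs (a, b) and collect distinct sums.
a = -6: -6+1=-5, -6+4=-2
a = -1: -1+1=0, -1+4=3
a = 7: 7+1=8, 7+4=11
a = 11: 11+1=12, 11+4=15
a = 12: 12+1=13, 12+4=16
Collecting distinct sums: A + B = {-5, -2, 0, 3, 8, 11, 12, 13, 15, 16}
|A + B| = 10

A + B = {-5, -2, 0, 3, 8, 11, 12, 13, 15, 16}


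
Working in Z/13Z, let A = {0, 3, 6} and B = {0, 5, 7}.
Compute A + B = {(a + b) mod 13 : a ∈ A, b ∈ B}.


Work in Z/13Z: reduce every sum a + b modulo 13.
Enumerate all 9 pairs:
a = 0: 0+0=0, 0+5=5, 0+7=7
a = 3: 3+0=3, 3+5=8, 3+7=10
a = 6: 6+0=6, 6+5=11, 6+7=0
Distinct residues collected: {0, 3, 5, 6, 7, 8, 10, 11}
|A + B| = 8 (out of 13 total residues).

A + B = {0, 3, 5, 6, 7, 8, 10, 11}


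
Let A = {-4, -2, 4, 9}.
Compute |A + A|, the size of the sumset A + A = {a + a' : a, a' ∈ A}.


A + A = {a + a' : a, a' ∈ A}; |A| = 4.
General bounds: 2|A| - 1 ≤ |A + A| ≤ |A|(|A|+1)/2, i.e. 7 ≤ |A + A| ≤ 10.
Lower bound 2|A|-1 is attained iff A is an arithmetic progression.
Enumerate sums a + a' for a ≤ a' (symmetric, so this suffices):
a = -4: -4+-4=-8, -4+-2=-6, -4+4=0, -4+9=5
a = -2: -2+-2=-4, -2+4=2, -2+9=7
a = 4: 4+4=8, 4+9=13
a = 9: 9+9=18
Distinct sums: {-8, -6, -4, 0, 2, 5, 7, 8, 13, 18}
|A + A| = 10

|A + A| = 10


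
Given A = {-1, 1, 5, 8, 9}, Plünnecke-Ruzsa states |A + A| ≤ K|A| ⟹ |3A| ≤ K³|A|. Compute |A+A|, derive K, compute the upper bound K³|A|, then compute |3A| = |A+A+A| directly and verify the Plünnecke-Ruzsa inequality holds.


|A| = 5.
Step 1: Compute A + A by enumerating all 25 pairs.
A + A = {-2, 0, 2, 4, 6, 7, 8, 9, 10, 13, 14, 16, 17, 18}, so |A + A| = 14.
Step 2: Doubling constant K = |A + A|/|A| = 14/5 = 14/5 ≈ 2.8000.
Step 3: Plünnecke-Ruzsa gives |3A| ≤ K³·|A| = (2.8000)³ · 5 ≈ 109.7600.
Step 4: Compute 3A = A + A + A directly by enumerating all triples (a,b,c) ∈ A³; |3A| = 26.
Step 5: Check 26 ≤ 109.7600? Yes ✓.

K = 14/5, Plünnecke-Ruzsa bound K³|A| ≈ 109.7600, |3A| = 26, inequality holds.


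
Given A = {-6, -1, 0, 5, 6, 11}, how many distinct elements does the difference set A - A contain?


A - A = {a - a' : a, a' ∈ A}; |A| = 6.
Bounds: 2|A|-1 ≤ |A - A| ≤ |A|² - |A| + 1, i.e. 11 ≤ |A - A| ≤ 31.
Note: 0 ∈ A - A always (from a - a). The set is symmetric: if d ∈ A - A then -d ∈ A - A.
Enumerate nonzero differences d = a - a' with a > a' (then include -d):
Positive differences: {1, 5, 6, 7, 11, 12, 17}
Full difference set: {0} ∪ (positive diffs) ∪ (negative diffs).
|A - A| = 1 + 2·7 = 15 (matches direct enumeration: 15).

|A - A| = 15


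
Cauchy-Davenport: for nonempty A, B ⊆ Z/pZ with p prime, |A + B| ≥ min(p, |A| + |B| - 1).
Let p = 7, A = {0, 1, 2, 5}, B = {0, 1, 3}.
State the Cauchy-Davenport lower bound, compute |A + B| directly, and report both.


Cauchy-Davenport: |A + B| ≥ min(p, |A| + |B| - 1) for A, B nonempty in Z/pZ.
|A| = 4, |B| = 3, p = 7.
CD lower bound = min(7, 4 + 3 - 1) = min(7, 6) = 6.
Compute A + B mod 7 directly:
a = 0: 0+0=0, 0+1=1, 0+3=3
a = 1: 1+0=1, 1+1=2, 1+3=4
a = 2: 2+0=2, 2+1=3, 2+3=5
a = 5: 5+0=5, 5+1=6, 5+3=1
A + B = {0, 1, 2, 3, 4, 5, 6}, so |A + B| = 7.
Verify: 7 ≥ 6? Yes ✓.

CD lower bound = 6, actual |A + B| = 7.


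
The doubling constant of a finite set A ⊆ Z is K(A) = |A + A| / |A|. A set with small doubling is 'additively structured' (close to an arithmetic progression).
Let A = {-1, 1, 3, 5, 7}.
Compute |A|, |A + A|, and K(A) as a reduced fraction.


|A| = 5.
Compute A + A by enumerating all 25 pairs.
A + A = {-2, 0, 2, 4, 6, 8, 10, 12, 14}, so |A + A| = 9.
K = |A + A| / |A| = 9/5 (already in lowest terms) ≈ 1.8000.
Reference: AP of size 5 gives K = 9/5 ≈ 1.8000; a fully generic set of size 5 gives K ≈ 3.0000.

|A| = 5, |A + A| = 9, K = 9/5.


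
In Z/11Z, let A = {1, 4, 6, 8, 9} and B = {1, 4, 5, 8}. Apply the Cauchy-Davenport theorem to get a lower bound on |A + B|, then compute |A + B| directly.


Cauchy-Davenport: |A + B| ≥ min(p, |A| + |B| - 1) for A, B nonempty in Z/pZ.
|A| = 5, |B| = 4, p = 11.
CD lower bound = min(11, 5 + 4 - 1) = min(11, 8) = 8.
Compute A + B mod 11 directly:
a = 1: 1+1=2, 1+4=5, 1+5=6, 1+8=9
a = 4: 4+1=5, 4+4=8, 4+5=9, 4+8=1
a = 6: 6+1=7, 6+4=10, 6+5=0, 6+8=3
a = 8: 8+1=9, 8+4=1, 8+5=2, 8+8=5
a = 9: 9+1=10, 9+4=2, 9+5=3, 9+8=6
A + B = {0, 1, 2, 3, 5, 6, 7, 8, 9, 10}, so |A + B| = 10.
Verify: 10 ≥ 8? Yes ✓.

CD lower bound = 8, actual |A + B| = 10.


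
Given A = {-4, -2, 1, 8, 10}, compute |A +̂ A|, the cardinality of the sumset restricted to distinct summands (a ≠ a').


Restricted sumset: A +̂ A = {a + a' : a ∈ A, a' ∈ A, a ≠ a'}.
Equivalently, take A + A and drop any sum 2a that is achievable ONLY as a + a for a ∈ A (i.e. sums representable only with equal summands).
Enumerate pairs (a, a') with a < a' (symmetric, so each unordered pair gives one sum; this covers all a ≠ a'):
  -4 + -2 = -6
  -4 + 1 = -3
  -4 + 8 = 4
  -4 + 10 = 6
  -2 + 1 = -1
  -2 + 8 = 6
  -2 + 10 = 8
  1 + 8 = 9
  1 + 10 = 11
  8 + 10 = 18
Collected distinct sums: {-6, -3, -1, 4, 6, 8, 9, 11, 18}
|A +̂ A| = 9
(Reference bound: |A +̂ A| ≥ 2|A| - 3 for |A| ≥ 2, with |A| = 5 giving ≥ 7.)

|A +̂ A| = 9


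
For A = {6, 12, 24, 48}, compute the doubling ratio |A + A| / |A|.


|A| = 4.
Compute A + A by enumerating all 16 pairs.
A + A = {12, 18, 24, 30, 36, 48, 54, 60, 72, 96}, so |A + A| = 10.
K = |A + A| / |A| = 10/4 = 5/2 ≈ 2.5000.
Reference: AP of size 4 gives K = 7/4 ≈ 1.7500; a fully generic set of size 4 gives K ≈ 2.5000.

|A| = 4, |A + A| = 10, K = 10/4 = 5/2.


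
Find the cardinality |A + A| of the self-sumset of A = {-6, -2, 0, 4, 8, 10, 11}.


A + A = {a + a' : a, a' ∈ A}; |A| = 7.
General bounds: 2|A| - 1 ≤ |A + A| ≤ |A|(|A|+1)/2, i.e. 13 ≤ |A + A| ≤ 28.
Lower bound 2|A|-1 is attained iff A is an arithmetic progression.
Enumerate sums a + a' for a ≤ a' (symmetric, so this suffices):
a = -6: -6+-6=-12, -6+-2=-8, -6+0=-6, -6+4=-2, -6+8=2, -6+10=4, -6+11=5
a = -2: -2+-2=-4, -2+0=-2, -2+4=2, -2+8=6, -2+10=8, -2+11=9
a = 0: 0+0=0, 0+4=4, 0+8=8, 0+10=10, 0+11=11
a = 4: 4+4=8, 4+8=12, 4+10=14, 4+11=15
a = 8: 8+8=16, 8+10=18, 8+11=19
a = 10: 10+10=20, 10+11=21
a = 11: 11+11=22
Distinct sums: {-12, -8, -6, -4, -2, 0, 2, 4, 5, 6, 8, 9, 10, 11, 12, 14, 15, 16, 18, 19, 20, 21, 22}
|A + A| = 23

|A + A| = 23


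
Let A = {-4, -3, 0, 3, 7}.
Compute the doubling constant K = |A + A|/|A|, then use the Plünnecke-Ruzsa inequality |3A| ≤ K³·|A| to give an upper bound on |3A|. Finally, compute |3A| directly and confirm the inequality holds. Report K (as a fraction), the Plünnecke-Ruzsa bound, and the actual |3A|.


|A| = 5.
Step 1: Compute A + A by enumerating all 25 pairs.
A + A = {-8, -7, -6, -4, -3, -1, 0, 3, 4, 6, 7, 10, 14}, so |A + A| = 13.
Step 2: Doubling constant K = |A + A|/|A| = 13/5 = 13/5 ≈ 2.6000.
Step 3: Plünnecke-Ruzsa gives |3A| ≤ K³·|A| = (2.6000)³ · 5 ≈ 87.8800.
Step 4: Compute 3A = A + A + A directly by enumerating all triples (a,b,c) ∈ A³; |3A| = 25.
Step 5: Check 25 ≤ 87.8800? Yes ✓.

K = 13/5, Plünnecke-Ruzsa bound K³|A| ≈ 87.8800, |3A| = 25, inequality holds.


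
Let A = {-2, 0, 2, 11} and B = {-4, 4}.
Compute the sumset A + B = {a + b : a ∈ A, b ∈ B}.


A + B = {a + b : a ∈ A, b ∈ B}.
Enumerate all |A|·|B| = 4·2 = 8 pairs (a, b) and collect distinct sums.
a = -2: -2+-4=-6, -2+4=2
a = 0: 0+-4=-4, 0+4=4
a = 2: 2+-4=-2, 2+4=6
a = 11: 11+-4=7, 11+4=15
Collecting distinct sums: A + B = {-6, -4, -2, 2, 4, 6, 7, 15}
|A + B| = 8

A + B = {-6, -4, -2, 2, 4, 6, 7, 15}


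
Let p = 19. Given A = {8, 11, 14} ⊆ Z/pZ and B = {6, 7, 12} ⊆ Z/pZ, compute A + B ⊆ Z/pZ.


Work in Z/19Z: reduce every sum a + b modulo 19.
Enumerate all 9 pairs:
a = 8: 8+6=14, 8+7=15, 8+12=1
a = 11: 11+6=17, 11+7=18, 11+12=4
a = 14: 14+6=1, 14+7=2, 14+12=7
Distinct residues collected: {1, 2, 4, 7, 14, 15, 17, 18}
|A + B| = 8 (out of 19 total residues).

A + B = {1, 2, 4, 7, 14, 15, 17, 18}


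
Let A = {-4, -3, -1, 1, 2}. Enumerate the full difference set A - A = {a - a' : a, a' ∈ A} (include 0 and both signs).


A - A = {a - a' : a, a' ∈ A}.
Compute a - a' for each ordered pair (a, a'):
a = -4: -4--4=0, -4--3=-1, -4--1=-3, -4-1=-5, -4-2=-6
a = -3: -3--4=1, -3--3=0, -3--1=-2, -3-1=-4, -3-2=-5
a = -1: -1--4=3, -1--3=2, -1--1=0, -1-1=-2, -1-2=-3
a = 1: 1--4=5, 1--3=4, 1--1=2, 1-1=0, 1-2=-1
a = 2: 2--4=6, 2--3=5, 2--1=3, 2-1=1, 2-2=0
Collecting distinct values (and noting 0 appears from a-a):
A - A = {-6, -5, -4, -3, -2, -1, 0, 1, 2, 3, 4, 5, 6}
|A - A| = 13

A - A = {-6, -5, -4, -3, -2, -1, 0, 1, 2, 3, 4, 5, 6}


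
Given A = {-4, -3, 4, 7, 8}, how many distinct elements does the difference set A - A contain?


A - A = {a - a' : a, a' ∈ A}; |A| = 5.
Bounds: 2|A|-1 ≤ |A - A| ≤ |A|² - |A| + 1, i.e. 9 ≤ |A - A| ≤ 21.
Note: 0 ∈ A - A always (from a - a). The set is symmetric: if d ∈ A - A then -d ∈ A - A.
Enumerate nonzero differences d = a - a' with a > a' (then include -d):
Positive differences: {1, 3, 4, 7, 8, 10, 11, 12}
Full difference set: {0} ∪ (positive diffs) ∪ (negative diffs).
|A - A| = 1 + 2·8 = 17 (matches direct enumeration: 17).

|A - A| = 17


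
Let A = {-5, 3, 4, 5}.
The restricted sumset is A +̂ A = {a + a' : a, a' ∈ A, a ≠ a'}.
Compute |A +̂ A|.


Restricted sumset: A +̂ A = {a + a' : a ∈ A, a' ∈ A, a ≠ a'}.
Equivalently, take A + A and drop any sum 2a that is achievable ONLY as a + a for a ∈ A (i.e. sums representable only with equal summands).
Enumerate pairs (a, a') with a < a' (symmetric, so each unordered pair gives one sum; this covers all a ≠ a'):
  -5 + 3 = -2
  -5 + 4 = -1
  -5 + 5 = 0
  3 + 4 = 7
  3 + 5 = 8
  4 + 5 = 9
Collected distinct sums: {-2, -1, 0, 7, 8, 9}
|A +̂ A| = 6
(Reference bound: |A +̂ A| ≥ 2|A| - 3 for |A| ≥ 2, with |A| = 4 giving ≥ 5.)

|A +̂ A| = 6


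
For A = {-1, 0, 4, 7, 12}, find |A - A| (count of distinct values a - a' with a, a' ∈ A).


A - A = {a - a' : a, a' ∈ A}; |A| = 5.
Bounds: 2|A|-1 ≤ |A - A| ≤ |A|² - |A| + 1, i.e. 9 ≤ |A - A| ≤ 21.
Note: 0 ∈ A - A always (from a - a). The set is symmetric: if d ∈ A - A then -d ∈ A - A.
Enumerate nonzero differences d = a - a' with a > a' (then include -d):
Positive differences: {1, 3, 4, 5, 7, 8, 12, 13}
Full difference set: {0} ∪ (positive diffs) ∪ (negative diffs).
|A - A| = 1 + 2·8 = 17 (matches direct enumeration: 17).

|A - A| = 17
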